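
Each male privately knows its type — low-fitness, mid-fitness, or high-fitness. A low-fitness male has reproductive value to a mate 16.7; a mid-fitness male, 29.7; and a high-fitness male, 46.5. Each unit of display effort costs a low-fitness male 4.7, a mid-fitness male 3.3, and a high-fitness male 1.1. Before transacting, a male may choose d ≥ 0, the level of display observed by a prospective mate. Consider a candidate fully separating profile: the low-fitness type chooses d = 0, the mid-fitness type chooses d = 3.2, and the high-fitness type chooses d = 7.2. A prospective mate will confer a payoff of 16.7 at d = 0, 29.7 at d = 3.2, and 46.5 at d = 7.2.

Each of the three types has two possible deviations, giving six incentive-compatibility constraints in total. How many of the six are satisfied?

Mid-fitness (own payoff 29.7 − 3.3×3.2 = 19.14): to d=0 gives 16.7 → no gain ✓; to d=7.2 gives 46.5 − 3.3×7.2 = 22.74 → profitable ✗.
High-fitness (own payoff 46.5 − 1.1×7.2 = 38.58): to d=0 gives 16.7 → no gain ✓; to d=3.2 gives 29.7 − 1.1×3.2 = 26.18 → no gain ✓.
Low-fitness (own payoff 16.7): to d=3.2 gives 29.7 − 4.7×3.2 = 14.66 → no gain ✓; to d=7.2 gives 46.5 − 4.7×7.2 = 12.66 → no gain ✓.
5 of the 6 constraints hold; not an equilibrium.

5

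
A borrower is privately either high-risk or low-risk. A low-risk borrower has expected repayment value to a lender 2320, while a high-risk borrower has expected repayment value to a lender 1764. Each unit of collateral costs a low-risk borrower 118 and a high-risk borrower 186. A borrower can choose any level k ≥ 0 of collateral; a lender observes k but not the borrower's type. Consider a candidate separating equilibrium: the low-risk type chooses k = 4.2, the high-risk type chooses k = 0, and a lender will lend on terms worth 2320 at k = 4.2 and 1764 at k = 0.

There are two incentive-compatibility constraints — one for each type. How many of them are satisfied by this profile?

Low-risk type: signal → 2320 − 118 × 4.2 = 1824.4; deviate to 0 → 1764. IC holds (1824.4 ≥ 1764).
High-risk type: stay at 0 → 1764; mimic → 2320 − 186 × 4.2 = 1538.8. IC holds (1764 ≥ 1538.8).
2 of 2 constraints hold, so this is a separating equilibrium.

2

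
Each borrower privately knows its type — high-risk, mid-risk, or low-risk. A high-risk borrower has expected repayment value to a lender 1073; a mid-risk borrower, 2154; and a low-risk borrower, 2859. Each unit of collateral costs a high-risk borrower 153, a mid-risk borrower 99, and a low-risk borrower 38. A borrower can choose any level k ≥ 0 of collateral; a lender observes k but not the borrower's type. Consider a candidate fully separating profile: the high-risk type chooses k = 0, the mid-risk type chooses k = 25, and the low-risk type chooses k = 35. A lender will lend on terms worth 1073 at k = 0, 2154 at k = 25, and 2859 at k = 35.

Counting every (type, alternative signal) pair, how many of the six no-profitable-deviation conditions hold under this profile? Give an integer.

5

High-risk (own payoff 1073): to k=25 gives 2154 − 153×25 = -1671 → no gain ✓; to k=35 gives 2859 − 153×35 = -2496 → no gain ✓.
Mid-risk (own payoff 2154 − 99×25 = -321): to k=0 gives 1073 → profitable ✗; to k=35 gives 2859 − 99×35 = -606 → no gain ✓.
Low-risk (own payoff 2859 − 38×35 = 1529): to k=0 gives 1073 → no gain ✓; to k=25 gives 2154 − 38×25 = 1204 → no gain ✓.
5 of the 6 constraints hold; not an equilibrium.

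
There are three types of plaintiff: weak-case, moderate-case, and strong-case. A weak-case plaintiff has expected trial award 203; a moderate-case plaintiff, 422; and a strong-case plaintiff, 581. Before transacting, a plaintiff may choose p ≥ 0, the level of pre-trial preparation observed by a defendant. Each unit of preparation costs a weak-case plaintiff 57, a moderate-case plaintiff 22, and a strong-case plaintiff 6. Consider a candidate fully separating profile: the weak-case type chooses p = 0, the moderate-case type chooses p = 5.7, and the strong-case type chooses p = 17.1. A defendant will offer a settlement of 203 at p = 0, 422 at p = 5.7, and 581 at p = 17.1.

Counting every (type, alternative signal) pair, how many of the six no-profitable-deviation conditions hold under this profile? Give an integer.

Strong-case (own payoff 581 − 6×17.1 = 478.4): to p=0 gives 203 → no gain ✓; to p=5.7 gives 422 − 6×5.7 = 387.8 → no gain ✓.
Moderate-case (own payoff 422 − 22×5.7 = 296.6): to p=0 gives 203 → no gain ✓; to p=17.1 gives 581 − 22×17.1 = 204.8 → no gain ✓.
Weak-case (own payoff 203): to p=5.7 gives 422 − 57×5.7 = 97.1 → no gain ✓; to p=17.1 gives 581 − 57×17.1 = -393.7 → no gain ✓.
6 of the 6 constraints hold; this profile is a separating equilibrium.

6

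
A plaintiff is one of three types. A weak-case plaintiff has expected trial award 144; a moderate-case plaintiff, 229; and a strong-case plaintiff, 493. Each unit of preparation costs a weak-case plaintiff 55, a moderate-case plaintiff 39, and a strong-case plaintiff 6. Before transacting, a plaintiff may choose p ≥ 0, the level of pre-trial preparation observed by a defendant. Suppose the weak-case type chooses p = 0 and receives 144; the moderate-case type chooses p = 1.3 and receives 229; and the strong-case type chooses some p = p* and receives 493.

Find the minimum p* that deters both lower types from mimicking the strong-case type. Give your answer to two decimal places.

Weak-case type (on-path payoff 144) won't mimic when 144 ≥ 493 − 55·p*, i.e. p* ≥ 6.35.
Moderate-case type (on-path payoff 229 − 39×1.3 = 178.3) won't mimic when 178.3 ≥ 493 − 39·p*, i.e. p* ≥ 8.07.
Both must hold, so p* = max(6.35, 8.07) = 8.07. The moderate-case type's constraint binds.

8.07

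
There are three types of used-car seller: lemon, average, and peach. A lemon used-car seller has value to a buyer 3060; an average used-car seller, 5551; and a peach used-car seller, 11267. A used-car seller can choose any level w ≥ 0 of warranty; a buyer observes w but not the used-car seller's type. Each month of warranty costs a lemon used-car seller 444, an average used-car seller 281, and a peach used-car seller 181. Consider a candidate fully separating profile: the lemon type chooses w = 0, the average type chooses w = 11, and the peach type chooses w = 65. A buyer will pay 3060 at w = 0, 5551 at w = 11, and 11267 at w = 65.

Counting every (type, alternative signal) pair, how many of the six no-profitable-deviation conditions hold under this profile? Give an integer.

Average (own payoff 5551 − 281×11 = 2460): to w=0 gives 3060 → profitable ✗; to w=65 gives 11267 − 281×65 = -6998 → no gain ✓.
Lemon (own payoff 3060): to w=11 gives 5551 − 444×11 = 667 → no gain ✓; to w=65 gives 11267 − 444×65 = -17593 → no gain ✓.
Peach (own payoff 11267 − 181×65 = -498): to w=0 gives 3060 → profitable ✗; to w=11 gives 5551 − 181×11 = 3560 → profitable ✗.
3 of the 6 constraints hold; not an equilibrium.

3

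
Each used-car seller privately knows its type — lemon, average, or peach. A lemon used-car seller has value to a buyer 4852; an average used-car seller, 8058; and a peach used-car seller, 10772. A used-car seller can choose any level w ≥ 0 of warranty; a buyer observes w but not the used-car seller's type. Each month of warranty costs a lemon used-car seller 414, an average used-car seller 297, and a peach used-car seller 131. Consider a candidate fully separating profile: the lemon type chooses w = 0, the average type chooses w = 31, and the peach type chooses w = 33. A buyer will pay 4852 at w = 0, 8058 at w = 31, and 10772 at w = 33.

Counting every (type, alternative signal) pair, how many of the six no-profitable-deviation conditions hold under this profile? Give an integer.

4

Lemon (own payoff 4852): to w=31 gives 8058 − 414×31 = -4776 → no gain ✓; to w=33 gives 10772 − 414×33 = -2890 → no gain ✓.
Average (own payoff 8058 − 297×31 = -1149): to w=0 gives 4852 → profitable ✗; to w=33 gives 10772 − 297×33 = 971 → profitable ✗.
Peach (own payoff 10772 − 131×33 = 6449): to w=0 gives 4852 → no gain ✓; to w=31 gives 8058 − 131×31 = 3997 → no gain ✓.
4 of the 6 constraints hold; not an equilibrium.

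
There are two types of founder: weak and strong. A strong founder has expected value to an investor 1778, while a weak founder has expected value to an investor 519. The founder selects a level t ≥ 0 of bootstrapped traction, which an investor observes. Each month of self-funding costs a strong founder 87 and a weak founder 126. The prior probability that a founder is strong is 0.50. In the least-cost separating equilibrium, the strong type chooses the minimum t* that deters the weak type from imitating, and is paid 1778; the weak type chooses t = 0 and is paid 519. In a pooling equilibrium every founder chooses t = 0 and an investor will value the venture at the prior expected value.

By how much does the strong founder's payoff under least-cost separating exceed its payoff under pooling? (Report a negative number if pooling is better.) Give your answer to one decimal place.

-239.8

Least-cost separating signal: t* solves 519 = 1778 − 126·t*, so t* = (1778 − 519)/126 ≈ 9.9921.
Strong type's separating payoff: 1778 − 87 × t* = 1778 − 87 × (1778 − 519)/126 = 1778 − 109533/126 ≈ 908.690.
Pooling payoff: 0.50 × 1778 + 0.50 × 519 = 1148.5.
Difference: 908.690 − 1148.5 = -239.81, i.e. -239.8 to one decimal place.
The strong type would prefer the pooling outcome.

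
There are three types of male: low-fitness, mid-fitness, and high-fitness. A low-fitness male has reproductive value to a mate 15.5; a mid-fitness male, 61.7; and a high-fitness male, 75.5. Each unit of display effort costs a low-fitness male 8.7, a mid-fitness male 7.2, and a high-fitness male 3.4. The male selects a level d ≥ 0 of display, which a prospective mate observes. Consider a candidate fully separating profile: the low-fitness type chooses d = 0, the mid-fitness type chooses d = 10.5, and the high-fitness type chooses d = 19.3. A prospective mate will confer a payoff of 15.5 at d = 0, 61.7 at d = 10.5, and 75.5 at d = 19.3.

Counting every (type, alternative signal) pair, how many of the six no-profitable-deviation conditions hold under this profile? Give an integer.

Mid-fitness (own payoff 61.7 − 7.2×10.5 = -13.9): to d=0 gives 15.5 → profitable ✗; to d=19.3 gives 75.5 − 7.2×19.3 = -63.46 → no gain ✓.
Low-fitness (own payoff 15.5): to d=10.5 gives 61.7 − 8.7×10.5 = -29.65 → no gain ✓; to d=19.3 gives 75.5 − 8.7×19.3 = -92.41 → no gain ✓.
High-fitness (own payoff 75.5 − 3.4×19.3 = 9.88): to d=0 gives 15.5 → profitable ✗; to d=10.5 gives 61.7 − 3.4×10.5 = 26 → profitable ✗.
3 of the 6 constraints hold; not an equilibrium.

3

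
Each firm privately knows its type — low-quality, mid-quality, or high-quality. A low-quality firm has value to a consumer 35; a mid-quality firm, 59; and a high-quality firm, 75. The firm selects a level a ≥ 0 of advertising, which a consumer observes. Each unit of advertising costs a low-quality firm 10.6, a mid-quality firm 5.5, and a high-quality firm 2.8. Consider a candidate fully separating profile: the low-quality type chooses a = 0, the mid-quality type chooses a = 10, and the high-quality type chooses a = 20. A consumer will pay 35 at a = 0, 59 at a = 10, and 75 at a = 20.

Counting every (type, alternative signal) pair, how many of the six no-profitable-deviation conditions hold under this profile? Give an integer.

3

Mid-quality (own payoff 59 − 5.5×10 = 4): to a=0 gives 35 → profitable ✗; to a=20 gives 75 − 5.5×20 = -35 → no gain ✓.
Low-quality (own payoff 35): to a=10 gives 59 − 10.6×10 = -47 → no gain ✓; to a=20 gives 75 − 10.6×20 = -137 → no gain ✓.
High-quality (own payoff 75 − 2.8×20 = 19): to a=0 gives 35 → profitable ✗; to a=10 gives 59 − 2.8×10 = 31 → profitable ✗.
3 of the 6 constraints hold; not an equilibrium.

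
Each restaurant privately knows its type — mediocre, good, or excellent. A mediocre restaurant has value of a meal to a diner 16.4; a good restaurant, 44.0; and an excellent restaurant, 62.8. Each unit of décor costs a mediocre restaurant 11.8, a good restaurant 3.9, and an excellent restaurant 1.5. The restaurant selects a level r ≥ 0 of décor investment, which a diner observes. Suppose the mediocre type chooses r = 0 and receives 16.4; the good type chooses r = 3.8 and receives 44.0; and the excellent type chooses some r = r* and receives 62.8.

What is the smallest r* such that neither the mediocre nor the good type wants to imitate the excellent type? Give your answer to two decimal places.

8.62

Mediocre type (on-path payoff 16.4) won't mimic when 16.4 ≥ 62.8 − 11.8·r*, i.e. r* ≥ 3.93.
Good type (on-path payoff 44.0 − 3.9×3.8 = 29.18) won't mimic when 29.18 ≥ 62.8 − 3.9·r*, i.e. r* ≥ 8.62.
Both must hold, so r* = max(3.93, 8.62) = 8.62. The good type's constraint binds.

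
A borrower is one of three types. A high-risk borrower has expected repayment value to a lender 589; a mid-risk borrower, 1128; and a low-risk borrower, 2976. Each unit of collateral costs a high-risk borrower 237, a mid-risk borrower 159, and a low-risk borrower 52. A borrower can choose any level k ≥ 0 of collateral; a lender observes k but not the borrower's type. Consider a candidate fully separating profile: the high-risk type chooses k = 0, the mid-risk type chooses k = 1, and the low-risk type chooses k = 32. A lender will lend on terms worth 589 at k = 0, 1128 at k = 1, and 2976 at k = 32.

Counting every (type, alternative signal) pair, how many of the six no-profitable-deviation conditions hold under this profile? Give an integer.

Low-risk (own payoff 2976 − 52×32 = 1312): to k=0 gives 589 → no gain ✓; to k=1 gives 1128 − 52×1 = 1076 → no gain ✓.
Mid-risk (own payoff 1128 − 159×1 = 969): to k=0 gives 589 → no gain ✓; to k=32 gives 2976 − 159×32 = -2112 → no gain ✓.
High-risk (own payoff 589): to k=1 gives 1128 − 237×1 = 891 → profitable ✗; to k=32 gives 2976 − 237×32 = -4608 → no gain ✓.
5 of the 6 constraints hold; not an equilibrium.

5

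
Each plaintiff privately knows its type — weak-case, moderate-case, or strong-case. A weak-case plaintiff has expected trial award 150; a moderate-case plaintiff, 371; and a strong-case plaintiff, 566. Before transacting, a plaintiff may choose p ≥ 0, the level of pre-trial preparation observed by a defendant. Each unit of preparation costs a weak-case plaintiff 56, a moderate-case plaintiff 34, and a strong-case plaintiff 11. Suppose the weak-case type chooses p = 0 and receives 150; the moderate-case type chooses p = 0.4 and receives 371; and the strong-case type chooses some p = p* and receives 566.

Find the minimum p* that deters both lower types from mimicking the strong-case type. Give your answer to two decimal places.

Moderate-case type (on-path payoff 371 − 34×0.4 = 357.4) won't mimic when 357.4 ≥ 566 − 34·p*, i.e. p* ≥ 6.14.
Weak-case type (on-path payoff 150) won't mimic when 150 ≥ 566 − 56·p*, i.e. p* ≥ 7.43.
Both must hold, so p* = max(7.43, 6.14) = 7.43. The weak-case type's constraint binds.

7.43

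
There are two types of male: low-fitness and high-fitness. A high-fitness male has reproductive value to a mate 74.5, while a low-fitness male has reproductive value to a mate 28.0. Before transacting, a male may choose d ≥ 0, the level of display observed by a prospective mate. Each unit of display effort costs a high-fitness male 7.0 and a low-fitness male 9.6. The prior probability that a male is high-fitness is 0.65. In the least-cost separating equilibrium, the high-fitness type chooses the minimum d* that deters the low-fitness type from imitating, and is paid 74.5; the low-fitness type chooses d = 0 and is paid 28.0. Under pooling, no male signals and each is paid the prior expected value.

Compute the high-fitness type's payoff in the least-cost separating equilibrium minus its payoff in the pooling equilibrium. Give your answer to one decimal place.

Least-cost separating signal: d* solves 28.0 = 74.5 − 9.6·d*, so d* = (74.5 − 28.0)/9.6 ≈ 4.8438.
High-fitness type's separating payoff: 74.5 − 7.0 × d* = 74.5 − 7.0 × (74.5 − 28.0)/9.6 = 74.5 − 325.5/9.6 ≈ 40.594.
Pooling payoff: 0.65 × 74.5 + 0.35 × 28.0 = 58.225.
Difference: 40.594 − 58.225 = -17.631, i.e. -17.6 to one decimal place.
The high-fitness type would prefer the pooling outcome.

-17.6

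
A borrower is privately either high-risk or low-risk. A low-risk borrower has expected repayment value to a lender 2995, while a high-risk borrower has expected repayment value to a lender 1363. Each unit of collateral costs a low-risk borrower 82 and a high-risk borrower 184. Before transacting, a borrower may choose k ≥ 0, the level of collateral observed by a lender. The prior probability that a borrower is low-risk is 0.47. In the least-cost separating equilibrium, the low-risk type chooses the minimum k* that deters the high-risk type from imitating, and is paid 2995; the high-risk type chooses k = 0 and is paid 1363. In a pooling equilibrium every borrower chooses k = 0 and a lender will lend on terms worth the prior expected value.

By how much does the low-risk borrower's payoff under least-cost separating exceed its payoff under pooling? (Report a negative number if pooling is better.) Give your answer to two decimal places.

137.66

Least-cost separating signal: k* solves 1363 = 2995 − 184·k*, so k* = (2995 − 1363)/184 ≈ 8.8696.
Low-risk type's separating payoff: 2995 − 82 × k* = 2995 − 82 × (2995 − 1363)/184 = 2995 − 133824/184 ≈ 2267.6957.
Pooling payoff: 0.47 × 2995 + 0.53 × 1363 = 2130.04.
Difference: 2267.6957 − 2130.04 = 137.6557, i.e. 137.66 to two decimal places.
The low-risk type prefers to separate.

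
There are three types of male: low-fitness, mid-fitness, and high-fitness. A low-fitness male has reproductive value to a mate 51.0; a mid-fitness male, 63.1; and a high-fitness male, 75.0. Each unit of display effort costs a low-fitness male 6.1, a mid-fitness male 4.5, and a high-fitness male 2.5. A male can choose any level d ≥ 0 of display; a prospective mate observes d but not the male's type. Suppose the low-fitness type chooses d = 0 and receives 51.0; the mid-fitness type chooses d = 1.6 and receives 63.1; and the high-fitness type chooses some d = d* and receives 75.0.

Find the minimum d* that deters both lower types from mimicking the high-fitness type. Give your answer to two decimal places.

Low-fitness type (on-path payoff 51.0) won't mimic when 51.0 ≥ 75.0 − 6.1·d*, i.e. d* ≥ 3.93.
Mid-fitness type (on-path payoff 63.1 − 4.5×1.6 = 55.9) won't mimic when 55.9 ≥ 75.0 − 4.5·d*, i.e. d* ≥ 4.24.
Both must hold, so d* = max(3.93, 4.24) = 4.24. The mid-fitness type's constraint binds.

4.24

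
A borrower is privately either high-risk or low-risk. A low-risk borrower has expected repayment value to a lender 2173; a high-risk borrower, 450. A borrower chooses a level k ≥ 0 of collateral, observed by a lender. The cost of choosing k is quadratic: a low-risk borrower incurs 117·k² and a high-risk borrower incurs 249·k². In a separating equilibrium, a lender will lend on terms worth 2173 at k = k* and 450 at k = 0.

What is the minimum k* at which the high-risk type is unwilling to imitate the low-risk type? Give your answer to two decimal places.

The high-risk type at k = 0 receives 450; imitating at k* yields 2173 − 249·k*².
Indifference: 450 = 2173 − 249·k*², so k*² = (2173 − 450) / 249 ≈ 6.9197.
k* = √6.9197 ≈ 2.63.

2.63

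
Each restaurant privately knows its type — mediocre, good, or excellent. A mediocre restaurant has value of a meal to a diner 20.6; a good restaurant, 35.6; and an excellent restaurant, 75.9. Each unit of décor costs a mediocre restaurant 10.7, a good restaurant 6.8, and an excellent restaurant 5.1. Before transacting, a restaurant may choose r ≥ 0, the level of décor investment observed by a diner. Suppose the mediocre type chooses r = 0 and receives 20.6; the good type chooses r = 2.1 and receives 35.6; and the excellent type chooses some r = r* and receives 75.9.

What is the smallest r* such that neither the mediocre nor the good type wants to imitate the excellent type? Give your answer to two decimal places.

Good type (on-path payoff 35.6 − 6.8×2.1 = 21.32) won't mimic when 21.32 ≥ 75.9 − 6.8·r*, i.e. r* ≥ 8.03.
Mediocre type (on-path payoff 20.6) won't mimic when 20.6 ≥ 75.9 − 10.7·r*, i.e. r* ≥ 5.17.
Both must hold, so r* = max(5.17, 8.03) = 8.03. The good type's constraint binds.

8.03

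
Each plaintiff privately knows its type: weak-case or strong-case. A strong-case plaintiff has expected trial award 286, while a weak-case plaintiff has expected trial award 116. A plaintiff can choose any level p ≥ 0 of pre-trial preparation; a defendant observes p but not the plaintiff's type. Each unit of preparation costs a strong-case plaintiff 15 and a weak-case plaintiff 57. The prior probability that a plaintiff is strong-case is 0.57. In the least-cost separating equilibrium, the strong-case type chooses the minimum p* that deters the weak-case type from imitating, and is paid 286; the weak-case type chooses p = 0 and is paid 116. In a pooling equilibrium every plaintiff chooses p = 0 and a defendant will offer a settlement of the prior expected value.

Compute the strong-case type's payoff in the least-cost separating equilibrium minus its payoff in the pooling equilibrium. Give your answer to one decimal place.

28.4

Least-cost separating signal: p* solves 116 = 286 − 57·p*, so p* = (286 − 116)/57 ≈ 2.9825.
Strong-case type's separating payoff: 286 − 15 × p* = 286 − 15 × (286 − 116)/57 = 286 − 2550/57 ≈ 241.263.
Pooling payoff: 0.57 × 286 + 0.43 × 116 = 212.9.
Difference: 241.263 − 212.9 = 28.363, i.e. 28.4 to one decimal place.
The strong-case type prefers to separate.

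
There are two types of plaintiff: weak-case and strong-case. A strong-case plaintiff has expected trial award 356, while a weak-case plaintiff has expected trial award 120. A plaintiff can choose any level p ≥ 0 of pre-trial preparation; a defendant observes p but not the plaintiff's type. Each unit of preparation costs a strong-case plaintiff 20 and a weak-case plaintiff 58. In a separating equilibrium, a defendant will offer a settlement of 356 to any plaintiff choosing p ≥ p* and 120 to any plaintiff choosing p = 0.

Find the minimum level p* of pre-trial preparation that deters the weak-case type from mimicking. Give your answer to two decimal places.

4.07

A weak-case plaintiff choosing p = 0 receives 120.
Imitating at p* instead would pay 356 at cost 58·p*, netting 356 − 58·p*.
Indifference: 120 = 356 − 58·p*, so p* = (356 − 120) / 58 ≈ 4.07.
This is the weak-case type's binding incentive-compatibility constraint; any p ≥ 4.07 sustains separation on that side.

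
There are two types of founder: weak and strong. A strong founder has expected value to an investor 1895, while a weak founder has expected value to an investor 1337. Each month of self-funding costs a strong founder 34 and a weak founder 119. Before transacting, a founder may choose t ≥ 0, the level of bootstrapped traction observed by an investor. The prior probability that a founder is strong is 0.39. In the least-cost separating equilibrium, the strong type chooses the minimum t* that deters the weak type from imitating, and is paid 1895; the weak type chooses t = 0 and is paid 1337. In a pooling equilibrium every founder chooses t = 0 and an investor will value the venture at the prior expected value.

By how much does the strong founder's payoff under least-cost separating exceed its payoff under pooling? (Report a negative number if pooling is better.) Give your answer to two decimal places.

180.95

Least-cost separating signal: t* solves 1337 = 1895 − 119·t*, so t* = (1895 − 1337)/119 ≈ 4.6891.
Strong type's separating payoff: 1895 − 34 × t* = 1895 − 34 × (1895 − 1337)/119 = 1895 − 18972/119 ≈ 1735.5714.
Pooling payoff: 0.39 × 1895 + 0.61 × 1337 = 1554.62.
Difference: 1735.5714 − 1554.62 = 180.9514, i.e. 180.95 to two decimal places.
The strong type prefers to separate.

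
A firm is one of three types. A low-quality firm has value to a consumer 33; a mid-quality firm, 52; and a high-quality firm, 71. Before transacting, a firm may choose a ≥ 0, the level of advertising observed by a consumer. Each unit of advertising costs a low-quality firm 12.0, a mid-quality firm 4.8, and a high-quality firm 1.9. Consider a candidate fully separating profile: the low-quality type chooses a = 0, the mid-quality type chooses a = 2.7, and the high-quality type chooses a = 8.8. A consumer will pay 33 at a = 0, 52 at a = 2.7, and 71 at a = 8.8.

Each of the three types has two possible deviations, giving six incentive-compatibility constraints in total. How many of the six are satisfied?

High-quality (own payoff 71 − 1.9×8.8 = 54.28): to a=0 gives 33 → no gain ✓; to a=2.7 gives 52 − 1.9×2.7 = 46.87 → no gain ✓.
Mid-quality (own payoff 52 − 4.8×2.7 = 39.04): to a=0 gives 33 → no gain ✓; to a=8.8 gives 71 − 4.8×8.8 = 28.76 → no gain ✓.
Low-quality (own payoff 33): to a=2.7 gives 52 − 12.0×2.7 = 19.6 → no gain ✓; to a=8.8 gives 71 − 12.0×8.8 = -34.6 → no gain ✓.
6 of the 6 constraints hold; this profile is a separating equilibrium.

6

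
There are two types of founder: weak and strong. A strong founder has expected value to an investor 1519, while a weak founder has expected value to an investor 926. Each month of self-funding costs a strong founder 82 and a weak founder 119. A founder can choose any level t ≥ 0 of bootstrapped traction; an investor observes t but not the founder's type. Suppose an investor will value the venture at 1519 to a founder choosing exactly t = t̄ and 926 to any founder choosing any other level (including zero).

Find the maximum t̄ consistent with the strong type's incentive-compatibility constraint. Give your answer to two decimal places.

7.23

Choosing t̄ yields the strong type 1519 − 82·t̄; choosing zero yields 926.
The strong type is indifferent at 1519 − 82·t̄ = 926, i.e. t̄ = (1519 − 926) / 82 ≈ 7.23.
For any t̄ above 7.23 the strong type would rather pool at zero, so separation collapses.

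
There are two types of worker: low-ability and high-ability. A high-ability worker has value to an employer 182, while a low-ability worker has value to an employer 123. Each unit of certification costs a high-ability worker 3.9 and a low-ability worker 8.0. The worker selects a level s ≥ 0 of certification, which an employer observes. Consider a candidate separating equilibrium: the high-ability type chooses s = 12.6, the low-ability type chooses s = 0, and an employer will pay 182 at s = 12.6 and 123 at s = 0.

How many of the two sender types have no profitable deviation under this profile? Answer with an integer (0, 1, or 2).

2

Low-ability type: stay at 0 → 123; mimic → 182 − 8.0 × 12.6 = 81.2. IC holds (123 ≥ 81.2).
High-ability type: signal → 182 − 3.9 × 12.6 = 132.86; deviate to 0 → 123. IC holds (132.86 ≥ 123).
2 of 2 constraints hold, so this is a separating equilibrium.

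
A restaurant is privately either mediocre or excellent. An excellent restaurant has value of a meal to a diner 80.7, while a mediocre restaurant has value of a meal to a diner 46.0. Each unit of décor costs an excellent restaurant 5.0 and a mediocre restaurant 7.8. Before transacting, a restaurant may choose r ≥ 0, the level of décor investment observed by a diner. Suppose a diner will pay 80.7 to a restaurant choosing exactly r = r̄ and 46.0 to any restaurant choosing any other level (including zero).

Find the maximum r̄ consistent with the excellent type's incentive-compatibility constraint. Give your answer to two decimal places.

Choosing r̄ yields the excellent type 80.7 − 5.0·r̄; choosing zero yields 46.0.
The excellent type is indifferent at 80.7 − 5.0·r̄ = 46.0, i.e. r̄ = (80.7 − 46.0) / 5.0 = 6.94.
For any r̄ above 6.94 the excellent type would rather pool at zero, so separation collapses.

6.94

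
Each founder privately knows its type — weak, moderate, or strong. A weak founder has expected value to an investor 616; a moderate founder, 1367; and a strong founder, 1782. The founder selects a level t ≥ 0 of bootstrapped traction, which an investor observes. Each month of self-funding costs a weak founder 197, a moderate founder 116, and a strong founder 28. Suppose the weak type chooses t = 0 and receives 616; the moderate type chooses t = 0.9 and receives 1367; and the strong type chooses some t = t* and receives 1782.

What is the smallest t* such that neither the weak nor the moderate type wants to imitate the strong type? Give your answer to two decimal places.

Moderate type (on-path payoff 1367 − 116×0.9 = 1262.6) won't mimic when 1262.6 ≥ 1782 − 116·t*, i.e. t* ≥ 4.48.
Weak type (on-path payoff 616) won't mimic when 616 ≥ 1782 − 197·t*, i.e. t* ≥ 5.92.
Both must hold, so t* = max(5.92, 4.48) = 5.92. The weak type's constraint binds.

5.92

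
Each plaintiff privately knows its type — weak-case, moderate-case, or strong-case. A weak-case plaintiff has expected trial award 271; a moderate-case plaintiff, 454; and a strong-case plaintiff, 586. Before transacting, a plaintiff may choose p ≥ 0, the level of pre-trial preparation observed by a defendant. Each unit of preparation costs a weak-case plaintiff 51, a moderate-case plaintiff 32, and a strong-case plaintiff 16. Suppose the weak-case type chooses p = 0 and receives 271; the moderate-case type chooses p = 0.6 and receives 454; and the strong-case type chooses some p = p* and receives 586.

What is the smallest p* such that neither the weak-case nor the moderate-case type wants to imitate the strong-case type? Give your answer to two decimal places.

6.18

Moderate-case type (on-path payoff 454 − 32×0.6 = 434.8) won't mimic when 434.8 ≥ 586 − 32·p*, i.e. p* ≥ 4.73.
Weak-case type (on-path payoff 271) won't mimic when 271 ≥ 586 − 51·p*, i.e. p* ≥ 6.18.
Both must hold, so p* = max(6.18, 4.73) = 6.18. The weak-case type's constraint binds.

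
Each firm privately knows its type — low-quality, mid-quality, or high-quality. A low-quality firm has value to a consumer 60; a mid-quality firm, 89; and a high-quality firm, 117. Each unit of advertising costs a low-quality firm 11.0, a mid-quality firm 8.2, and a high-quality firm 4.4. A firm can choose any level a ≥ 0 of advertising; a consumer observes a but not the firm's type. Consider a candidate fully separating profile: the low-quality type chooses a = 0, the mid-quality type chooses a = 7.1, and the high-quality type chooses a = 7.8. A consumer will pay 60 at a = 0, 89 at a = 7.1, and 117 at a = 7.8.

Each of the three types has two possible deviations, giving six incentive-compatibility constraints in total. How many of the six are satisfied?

Low-quality (own payoff 60): to a=7.1 gives 89 − 11.0×7.1 = 10.9 → no gain ✓; to a=7.8 gives 117 − 11.0×7.8 = 31.2 → no gain ✓.
Mid-quality (own payoff 89 − 8.2×7.1 = 30.78): to a=0 gives 60 → profitable ✗; to a=7.8 gives 117 − 8.2×7.8 = 53.04 → profitable ✗.
High-quality (own payoff 117 − 4.4×7.8 = 82.68): to a=0 gives 60 → no gain ✓; to a=7.1 gives 89 − 4.4×7.1 = 57.76 → no gain ✓.
4 of the 6 constraints hold; not an equilibrium.

4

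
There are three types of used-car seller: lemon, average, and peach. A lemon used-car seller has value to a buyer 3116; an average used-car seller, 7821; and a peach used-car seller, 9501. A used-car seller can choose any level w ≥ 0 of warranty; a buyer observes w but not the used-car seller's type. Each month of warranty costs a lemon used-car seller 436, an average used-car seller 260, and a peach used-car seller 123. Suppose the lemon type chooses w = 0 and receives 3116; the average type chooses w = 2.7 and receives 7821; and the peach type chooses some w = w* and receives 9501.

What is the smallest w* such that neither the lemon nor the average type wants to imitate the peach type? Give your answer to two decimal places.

14.64

Average type (on-path payoff 7821 − 260×2.7 = 7119) won't mimic when 7119 ≥ 9501 − 260·w*, i.e. w* ≥ 9.16.
Lemon type (on-path payoff 3116) won't mimic when 3116 ≥ 9501 − 436·w*, i.e. w* ≥ 14.64.
Both must hold, so w* = max(14.64, 9.16) = 14.64. The lemon type's constraint binds.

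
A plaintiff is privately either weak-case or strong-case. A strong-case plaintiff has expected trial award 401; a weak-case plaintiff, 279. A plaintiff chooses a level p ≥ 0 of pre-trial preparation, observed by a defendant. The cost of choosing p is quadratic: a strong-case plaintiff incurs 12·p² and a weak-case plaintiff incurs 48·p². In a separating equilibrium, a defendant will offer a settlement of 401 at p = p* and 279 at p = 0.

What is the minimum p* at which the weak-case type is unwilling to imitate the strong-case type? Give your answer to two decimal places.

The weak-case type at p = 0 receives 279; imitating at p* yields 401 − 48·p*².
Indifference: 279 = 401 − 48·p*², so p*² = (401 − 279) / 48 ≈ 2.5417.
p* = √2.5417 ≈ 1.59.

1.59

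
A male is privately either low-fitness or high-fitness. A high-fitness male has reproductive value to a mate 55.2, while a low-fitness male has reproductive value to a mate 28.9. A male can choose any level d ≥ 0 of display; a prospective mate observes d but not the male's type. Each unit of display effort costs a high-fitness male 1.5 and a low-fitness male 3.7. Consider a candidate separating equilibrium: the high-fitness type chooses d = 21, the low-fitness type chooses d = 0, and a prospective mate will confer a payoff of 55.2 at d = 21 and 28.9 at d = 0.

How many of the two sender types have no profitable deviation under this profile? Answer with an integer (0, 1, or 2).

High-fitness type: signal → 55.2 − 1.5 × 21 = 23.7; deviate to 0 → 28.9. IC fails (23.7 < 28.9).
Low-fitness type: stay at 0 → 28.9; mimic → 55.2 − 3.7 × 21 = -22.5. IC holds (28.9 ≥ -22.5).
1 of 2 constraints hold, so this profile is not an equilibrium.

1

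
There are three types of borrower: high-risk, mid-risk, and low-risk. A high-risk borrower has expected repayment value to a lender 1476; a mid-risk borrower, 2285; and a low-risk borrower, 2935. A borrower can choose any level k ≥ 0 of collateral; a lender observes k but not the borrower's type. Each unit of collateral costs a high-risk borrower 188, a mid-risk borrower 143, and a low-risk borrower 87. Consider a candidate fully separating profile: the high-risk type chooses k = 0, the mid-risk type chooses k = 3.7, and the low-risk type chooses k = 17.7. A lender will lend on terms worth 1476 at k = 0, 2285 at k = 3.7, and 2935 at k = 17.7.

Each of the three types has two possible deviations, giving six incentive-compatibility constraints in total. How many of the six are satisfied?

3

Mid-risk (own payoff 2285 − 143×3.7 = 1755.9): to k=0 gives 1476 → no gain ✓; to k=17.7 gives 2935 − 143×17.7 = 403.9 → no gain ✓.
High-risk (own payoff 1476): to k=3.7 gives 2285 − 188×3.7 = 1589.4 → profitable ✗; to k=17.7 gives 2935 − 188×17.7 = -392.6 → no gain ✓.
Low-risk (own payoff 2935 − 87×17.7 = 1395.1): to k=0 gives 1476 → profitable ✗; to k=3.7 gives 2285 − 87×3.7 = 1963.1 → profitable ✗.
3 of the 6 constraints hold; not an equilibrium.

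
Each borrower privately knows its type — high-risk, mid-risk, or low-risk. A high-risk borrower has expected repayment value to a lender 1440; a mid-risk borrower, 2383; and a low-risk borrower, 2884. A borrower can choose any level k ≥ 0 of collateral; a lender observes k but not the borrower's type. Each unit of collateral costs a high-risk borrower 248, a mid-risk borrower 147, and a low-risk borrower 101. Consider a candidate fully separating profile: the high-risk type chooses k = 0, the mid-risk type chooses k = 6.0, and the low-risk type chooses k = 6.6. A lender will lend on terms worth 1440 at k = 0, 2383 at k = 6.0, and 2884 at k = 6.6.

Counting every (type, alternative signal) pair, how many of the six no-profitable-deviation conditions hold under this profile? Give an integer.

Low-risk (own payoff 2884 − 101×6.6 = 2217.4): to k=0 gives 1440 → no gain ✓; to k=6.0 gives 2383 − 101×6.0 = 1777 → no gain ✓.
Mid-risk (own payoff 2383 − 147×6.0 = 1501): to k=0 gives 1440 → no gain ✓; to k=6.6 gives 2884 − 147×6.6 = 1913.8 → profitable ✗.
High-risk (own payoff 1440): to k=6.0 gives 2383 − 248×6.0 = 895 → no gain ✓; to k=6.6 gives 2884 − 248×6.6 = 1247.2 → no gain ✓.
5 of the 6 constraints hold; not an equilibrium.

5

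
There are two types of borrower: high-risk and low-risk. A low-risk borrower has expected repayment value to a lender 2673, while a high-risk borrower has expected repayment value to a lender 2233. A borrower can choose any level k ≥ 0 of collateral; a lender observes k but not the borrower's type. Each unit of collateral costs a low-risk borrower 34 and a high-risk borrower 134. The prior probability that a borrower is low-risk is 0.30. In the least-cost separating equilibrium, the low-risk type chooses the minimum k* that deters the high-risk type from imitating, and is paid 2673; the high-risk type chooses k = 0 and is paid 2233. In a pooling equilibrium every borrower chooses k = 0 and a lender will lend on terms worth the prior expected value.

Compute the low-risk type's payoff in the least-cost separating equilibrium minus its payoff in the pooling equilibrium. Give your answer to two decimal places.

196.36

Least-cost separating signal: k* solves 2233 = 2673 − 134·k*, so k* = (2673 − 2233)/134 ≈ 3.2836.
Low-risk type's separating payoff: 2673 − 34 × k* = 2673 − 34 × (2673 − 2233)/134 = 2673 − 14960/134 ≈ 2561.3582.
Pooling payoff: 0.30 × 2673 + 0.70 × 2233 = 2365.
Difference: 2561.3582 − 2365 = 196.3582, i.e. 196.36 to two decimal places.
The low-risk type prefers to separate.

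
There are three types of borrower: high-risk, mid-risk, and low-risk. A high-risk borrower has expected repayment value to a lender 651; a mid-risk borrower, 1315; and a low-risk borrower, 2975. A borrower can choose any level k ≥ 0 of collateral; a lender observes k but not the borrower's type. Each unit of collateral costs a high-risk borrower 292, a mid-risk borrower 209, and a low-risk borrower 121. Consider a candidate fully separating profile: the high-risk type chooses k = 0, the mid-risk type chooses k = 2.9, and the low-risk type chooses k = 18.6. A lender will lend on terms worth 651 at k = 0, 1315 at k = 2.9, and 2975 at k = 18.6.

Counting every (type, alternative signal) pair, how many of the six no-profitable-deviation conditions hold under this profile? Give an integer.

Mid-risk (own payoff 1315 − 209×2.9 = 708.9): to k=0 gives 651 → no gain ✓; to k=18.6 gives 2975 − 209×18.6 = -912.4 → no gain ✓.
High-risk (own payoff 651): to k=2.9 gives 1315 − 292×2.9 = 468.2 → no gain ✓; to k=18.6 gives 2975 − 292×18.6 = -2456.2 → no gain ✓.
Low-risk (own payoff 2975 − 121×18.6 = 724.4): to k=0 gives 651 → no gain ✓; to k=2.9 gives 1315 − 121×2.9 = 964.1 → profitable ✗.
5 of the 6 constraints hold; not an equilibrium.

5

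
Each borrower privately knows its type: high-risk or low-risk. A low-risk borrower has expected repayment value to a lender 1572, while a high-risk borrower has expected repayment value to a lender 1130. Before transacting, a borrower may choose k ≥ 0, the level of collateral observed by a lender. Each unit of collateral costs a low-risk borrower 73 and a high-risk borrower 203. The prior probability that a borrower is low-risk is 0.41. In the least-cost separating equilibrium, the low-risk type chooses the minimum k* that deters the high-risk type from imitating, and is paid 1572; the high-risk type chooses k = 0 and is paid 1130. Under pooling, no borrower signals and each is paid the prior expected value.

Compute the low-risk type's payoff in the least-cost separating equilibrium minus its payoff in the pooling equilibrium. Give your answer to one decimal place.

101.8

Least-cost separating signal: k* solves 1130 = 1572 − 203·k*, so k* = (1572 − 1130)/203 ≈ 2.1773.
Low-risk type's separating payoff: 1572 − 73 × k* = 1572 − 73 × (1572 − 1130)/203 = 1572 − 32266/203 ≈ 1413.054.
Pooling payoff: 0.41 × 1572 + 0.59 × 1130 = 1311.22.
Difference: 1413.054 − 1311.22 = 101.834, i.e. 101.8 to one decimal place.
The low-risk type prefers to separate.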